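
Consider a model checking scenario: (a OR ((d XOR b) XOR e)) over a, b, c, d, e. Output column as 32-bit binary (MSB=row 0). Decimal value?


Formula: (a OR ((d XOR b) XOR e)) over a, b, c, d, e (32 rows)
Evaluate each row (bits = a,b,c,d,e, MSB first):
  row 0 [00000]: (0 OR ((0 XOR 0) XOR 0)) -> 0
  row 1 [00001]: (0 OR ((0 XOR 0) XOR 1)) -> 1
  row 2 [00010]: (0 OR ((1 XOR 0) XOR 0)) -> 1
  row 3 [00011]: (0 OR ((1 XOR 0) XOR 1)) -> 0
  row 4 [00100]: (0 OR ((0 XOR 0) XOR 0)) -> 0
  row 5 [00101]: (0 OR ((0 XOR 0) XOR 1)) -> 1
  row 6 [00110]: (0 OR ((1 XOR 0) XOR 0)) -> 1
  row 7 [00111]: (0 OR ((1 XOR 0) XOR 1)) -> 0
  row 8 [01000]: (0 OR ((0 XOR 1) XOR 0)) -> 1
  row 9 [01001]: (0 OR ((0 XOR 1) XOR 1)) -> 0
  row 10 [01010]: (0 OR ((1 XOR 1) XOR 0)) -> 0
  row 11 [01011]: (0 OR ((1 XOR 1) XOR 1)) -> 1
  row 12 [01100]: (0 OR ((0 XOR 1) XOR 0)) -> 1
  row 13 [01101]: (0 OR ((0 XOR 1) XOR 1)) -> 0
  row 14 [01110]: (0 OR ((1 XOR 1) XOR 0)) -> 0
  row 15 [01111]: (0 OR ((1 XOR 1) XOR 1)) -> 1
  row 16 [10000]: (1 OR ((0 XOR 0) XOR 0)) -> 1
  row 17 [10001]: (1 OR ((0 XOR 0) XOR 1)) -> 1
  row 18 [10010]: (1 OR ((1 XOR 0) XOR 0)) -> 1
  row 19 [10011]: (1 OR ((1 XOR 0) XOR 1)) -> 1
  row 20 [10100]: (1 OR ((0 XOR 0) XOR 0)) -> 1
  row 21 [10101]: (1 OR ((0 XOR 0) XOR 1)) -> 1
  row 22 [10110]: (1 OR ((1 XOR 0) XOR 0)) -> 1
  row 23 [10111]: (1 OR ((1 XOR 0) XOR 1)) -> 1
  row 24 [11000]: (1 OR ((0 XOR 1) XOR 0)) -> 1
  row 25 [11001]: (1 OR ((0 XOR 1) XOR 1)) -> 1
  row 26 [11010]: (1 OR ((1 XOR 1) XOR 0)) -> 1
  row 27 [11011]: (1 OR ((1 XOR 1) XOR 1)) -> 1
  row 28 [11100]: (1 OR ((0 XOR 1) XOR 0)) -> 1
  row 29 [11101]: (1 OR ((0 XOR 1) XOR 1)) -> 1
  row 30 [11110]: (1 OR ((1 XOR 1) XOR 0)) -> 1
  row 31 [11111]: (1 OR ((1 XOR 1) XOR 1)) -> 1
Full result column, 4 rows per line (a,b,c fixed per line; d,e runs 00..11 left to right):
  rows 0-3 [a,b,c=000]: 0110  = hex 6
  rows 4-7 [a,b,c=001]: 0110  = hex 6
  rows 8-11 [a,b,c=010]: 1001  = hex 9
  rows 12-15 [a,b,c=011]: 1001  = hex 9
  rows 16-19 [a,b,c=100]: 1111  = hex F
  rows 20-23 [a,b,c=101]: 1111  = hex F
  rows 24-27 [a,b,c=110]: 1111  = hex F
  rows 28-31 [a,b,c=111]: 1111  = hex F
Output column (row 0 .. row 31) = 01100110100110011111111111111111
Output column grouped in 4s = 0110 0110 1001 1001 1111 1111 1111 1111 = 0x6699FFFF
Convert to decimal digit by digit (value = value*16 + digit):
  6 -> 6
  6*16 + 6 = 102
  102*16 + 9 = 1641
  1641*16 + 9 = 26265
  26265*16 + 15 (F) = 420255
  420255*16 + 15 (F) = 6724095
  6724095*16 + 15 (F) = 107585535
  107585535*16 + 15 (F) = 1721368575
Decimal = 1721368575

1721368575


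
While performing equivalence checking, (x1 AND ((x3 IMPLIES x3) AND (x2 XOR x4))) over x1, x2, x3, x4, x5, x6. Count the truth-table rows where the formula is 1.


Formula: (x1 AND ((x3 IMPLIES x3) AND (x2 XOR x4))) over 6 vars (64 rows)
Evaluate each row (x1, x2, x3, x4, x5, x6 as bits, MSB first):
  row 0 [000000]: (0 AND ((0 IMPLIES 0) AND (0 XOR 0))) -> 0
  row 1 [000001]: (0 AND ((0 IMPLIES 0) AND (0 XOR 0))) -> 0
  row 2 [000010]: (0 AND ((0 IMPLIES 0) AND (0 XOR 0))) -> 0
  row 3 [000011]: (0 AND ((0 IMPLIES 0) AND (0 XOR 0))) -> 0
  row 4 [000100]: (0 AND ((0 IMPLIES 0) AND (0 XOR 1))) -> 0
  (every remaining row is evaluated the same way; all 64 results are listed next)
Full result column, 8 rows per line (x1,x2,x3 fixed per line; x4,x5,x6 runs 000..111 left to right):
  rows 0-7 [x1,x2,x3=000]: 00000000  (ones: 0)
  rows 8-15 [x1,x2,x3=001]: 00000000  (ones: 0)
  rows 16-23 [x1,x2,x3=010]: 00000000  (ones: 0)
  rows 24-31 [x1,x2,x3=011]: 00000000  (ones: 0)
  rows 32-39 [x1,x2,x3=100]: 00001111  (ones: 4)
  rows 40-47 [x1,x2,x3=101]: 00001111  (ones: 4)
  rows 48-55 [x1,x2,x3=110]: 11110000  (ones: 4)
  rows 56-63 [x1,x2,x3=111]: 11110000  (ones: 4)
Count of 1-rows = 0+0+0+0+4+4+4+4 = 16

16


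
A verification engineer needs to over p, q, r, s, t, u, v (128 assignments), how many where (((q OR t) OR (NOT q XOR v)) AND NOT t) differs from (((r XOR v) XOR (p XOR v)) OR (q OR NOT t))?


F1 = (((q OR t) OR (NOT q XOR v)) AND NOT t)
F2 = (((r XOR v) XOR (p XOR v)) OR (q OR NOT t))
Evaluate both on each of 128 rows (bits = p,q,r,s,t,u,v):
  row 0 [0000000]: F1=1 F2=1 -> 0
  row 1 [0000001]: F1=0 F2=1 (differ) -> 1
  row 2 [0000010]: F1=1 F2=1 -> 0
  row 3 [0000011]: F1=0 F2=1 (differ) -> 1
  row 4 [0000100]: F1=0 F2=0 -> 0
  (every remaining row is evaluated the same way; all 128 results are listed next)
Full result column, 8 rows per line (p,q,r,s fixed per line; t,u,v runs 000..111 left to right):
  rows 0-7 [p,q,r,s=0000]: 01010000  (ones: 2)
  rows 8-15 [p,q,r,s=0001]: 01010000  (ones: 2)
  rows 16-23 [p,q,r,s=0010]: 01011111  (ones: 6)
  rows 24-31 [p,q,r,s=0011]: 01011111  (ones: 6)
  rows 32-39 [p,q,r,s=0100]: 00001111  (ones: 4)
  rows 40-47 [p,q,r,s=0101]: 00001111  (ones: 4)
  rows 48-55 [p,q,r,s=0110]: 00001111  (ones: 4)
  rows 56-63 [p,q,r,s=0111]: 00001111  (ones: 4)
  rows 64-71 [p,q,r,s=1000]: 01011111  (ones: 6)
  rows 72-79 [p,q,r,s=1001]: 01011111  (ones: 6)
  rows 80-87 [p,q,r,s=1010]: 01010000  (ones: 2)
  rows 88-95 [p,q,r,s=1011]: 01010000  (ones: 2)
  rows 96-103 [p,q,r,s=1100]: 00001111  (ones: 4)
  rows 104-111 [p,q,r,s=1101]: 00001111  (ones: 4)
  rows 112-119 [p,q,r,s=1110]: 00001111  (ones: 4)
  rows 120-127 [p,q,r,s=1111]: 00001111  (ones: 4)
Disagreements = 2+2+6+6+4+4+4+4+6+6+2+2+4+4+4+4 = 64

64


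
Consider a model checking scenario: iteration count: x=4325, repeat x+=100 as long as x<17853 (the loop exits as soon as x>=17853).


Step 1: x goes from 4325 toward 17853 by 100; the body runs while x<17853, so iterations = ceil((bound-start)/step)
Step 2: Distance=13528
Step 3: ceil(13528/100)=136

136


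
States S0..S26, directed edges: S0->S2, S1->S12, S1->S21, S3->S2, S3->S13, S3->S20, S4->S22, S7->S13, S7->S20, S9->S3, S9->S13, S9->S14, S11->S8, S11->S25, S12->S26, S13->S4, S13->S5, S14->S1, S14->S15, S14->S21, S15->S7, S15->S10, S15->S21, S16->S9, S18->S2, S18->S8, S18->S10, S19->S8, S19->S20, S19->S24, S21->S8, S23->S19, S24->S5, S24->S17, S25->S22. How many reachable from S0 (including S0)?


BFS from S0:
  layer 0: {S0}
  layer 1: {S2}
Reachable set: {S0, S2}
Count = 2

2


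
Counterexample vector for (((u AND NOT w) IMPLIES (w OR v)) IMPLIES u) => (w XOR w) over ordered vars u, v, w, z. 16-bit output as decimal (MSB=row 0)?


F1 = (((u AND NOT w) IMPLIES (w OR v)) IMPLIES u)
F2 = (w XOR w)
Counterexample to F1=>F2 is where F1=1 and F2=0.
Evaluate each row (bits = u,v,w,z, MSB first):
  row 0 [0000]: F1=0 F2=0 -> F1&~F2 -> 0
  row 1 [0001]: F1=0 F2=0 -> F1&~F2 -> 0
  row 2 [0010]: F1=0 F2=0 -> F1&~F2 -> 0
  row 3 [0011]: F1=0 F2=0 -> F1&~F2 -> 0
  row 4 [0100]: F1=0 F2=0 -> F1&~F2 -> 0
  row 5 [0101]: F1=0 F2=0 -> F1&~F2 -> 0
  row 6 [0110]: F1=0 F2=0 -> F1&~F2 -> 0
  row 7 [0111]: F1=0 F2=0 -> F1&~F2 -> 0
  row 8 [1000]: F1=1 F2=0 -> F1&~F2 -> 1
  row 9 [1001]: F1=1 F2=0 -> F1&~F2 -> 1
  row 10 [1010]: F1=1 F2=0 -> F1&~F2 -> 1
  row 11 [1011]: F1=1 F2=0 -> F1&~F2 -> 1
  row 12 [1100]: F1=1 F2=0 -> F1&~F2 -> 1
  row 13 [1101]: F1=1 F2=0 -> F1&~F2 -> 1
  row 14 [1110]: F1=1 F2=0 -> F1&~F2 -> 1
  row 15 [1111]: F1=1 F2=0 -> F1&~F2 -> 1
Full result column, 4 rows per line (u,v fixed per line; w,z runs 00..11 left to right):
  rows 0-3 [u,v=00]: 0000  = hex 0
  rows 4-7 [u,v=01]: 0000  = hex 0
  rows 8-11 [u,v=10]: 1111  = hex F
  rows 12-15 [u,v=11]: 1111  = hex F
Counterexample vector (row 0 .. row 15) = 0000000011111111
Output column grouped in 4s = 0000 0000 1111 1111 = 0x00FF
Convert to decimal digit by digit (value = value*16 + digit):
  0 -> 0
  0*16 + 0 = 0
  0*16 + 15 (F) = 15
  15*16 + 15 (F) = 255
Decimal = 255

255


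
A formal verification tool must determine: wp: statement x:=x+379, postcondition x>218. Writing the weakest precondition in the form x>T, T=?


Formula: wp(x:=E, P) = P[E/x] (substitute E for x in postcondition)
Step 1: Postcondition: x>218
Step 2: Substitute x+379 for x: x+379>218
Step 3: Solve for x: x > 218-379 = -161

-161


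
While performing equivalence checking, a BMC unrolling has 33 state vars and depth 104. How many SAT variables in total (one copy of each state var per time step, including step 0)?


BMC unrolls to depth k, creating one copy of each state var for steps 0..k.
Step count = 104 + 1 = 105 (steps 0 through 104)
Vars per step = 33
Total = 33 * 105 = 3465

3465


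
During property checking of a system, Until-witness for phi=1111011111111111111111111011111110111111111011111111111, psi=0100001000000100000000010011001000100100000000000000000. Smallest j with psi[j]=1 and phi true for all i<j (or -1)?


(phi U psi) at 0: need smallest j with psi[j]=1 and phi[i]=1 for all i in [0,j).
Scan from step 0:
  step 0: phi=1, psi=0 -> continue
  step 1: psi=1 and phi held for [0,1) -> witness found
Witness step = 1

1


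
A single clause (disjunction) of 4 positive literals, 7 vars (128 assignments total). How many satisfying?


Step 1: Total=2^7=128
Step 2: Unsat when all 4 false: 2^3=8
Step 3: Sat=128-8=120

120


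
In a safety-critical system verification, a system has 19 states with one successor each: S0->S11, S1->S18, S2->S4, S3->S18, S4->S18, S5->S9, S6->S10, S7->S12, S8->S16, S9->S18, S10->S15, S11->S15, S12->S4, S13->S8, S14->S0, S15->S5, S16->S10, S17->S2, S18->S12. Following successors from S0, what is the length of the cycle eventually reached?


Trace from S0 until a state repeats:
  S0 -> S11 -> S15 -> S5 -> S9 -> S18 -> S12 -> S4 -> S18
S18 first seen at step 5, revisited at step 8.
Cycle length = 8 - 5 = 3

3


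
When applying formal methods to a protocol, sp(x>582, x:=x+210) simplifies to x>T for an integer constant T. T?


Formula: sp(P, x:=E) = exists old_x. (x = E[old_x/x]) AND P[old_x/x] (old_x is the value of x before the assignment; eliminate old_x by solving x = E[old_x/x] for old_x)
Step 1: Precondition P: x>582, i.e. old_x > 582
Step 2: Assignment gives x = old_x + 210, so old_x = x - 210
Step 3: Substitute into P: x - 210 > 582
Step 4: Simplify: x > 582+210 = 792

792


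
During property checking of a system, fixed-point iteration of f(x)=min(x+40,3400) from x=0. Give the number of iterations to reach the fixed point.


Step 1: x=0, cap=3400, increment=40
Step 2: x grows by 40 each step until capped at 3400; fixed point is x=3400
Step 3: iterations = ceil(3400/40) = 85

85


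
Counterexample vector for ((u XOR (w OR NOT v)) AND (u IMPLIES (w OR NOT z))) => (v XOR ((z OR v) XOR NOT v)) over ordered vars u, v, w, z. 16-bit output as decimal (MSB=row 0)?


F1 = ((u XOR (w OR NOT v)) AND (u IMPLIES (w OR NOT z)))
F2 = (v XOR ((z OR v) XOR NOT v))
Counterexample to F1=>F2 is where F1=1 and F2=0.
Evaluate each row (bits = u,v,w,z, MSB first):
  row 0 [0000]: F1=1 F2=1 -> F1&~F2 -> 0
  row 1 [0001]: F1=1 F2=0 -> F1&~F2 -> 1
  row 2 [0010]: F1=1 F2=1 -> F1&~F2 -> 0
  row 3 [0011]: F1=1 F2=0 -> F1&~F2 -> 1
  row 4 [0100]: F1=0 F2=0 -> F1&~F2 -> 0
  row 5 [0101]: F1=0 F2=0 -> F1&~F2 -> 0
  row 6 [0110]: F1=1 F2=0 -> F1&~F2 -> 1
  row 7 [0111]: F1=1 F2=0 -> F1&~F2 -> 1
  row 8 [1000]: F1=0 F2=1 -> F1&~F2 -> 0
  row 9 [1001]: F1=0 F2=0 -> F1&~F2 -> 0
  row 10 [1010]: F1=0 F2=1 -> F1&~F2 -> 0
  row 11 [1011]: F1=0 F2=0 -> F1&~F2 -> 0
  row 12 [1100]: F1=1 F2=0 -> F1&~F2 -> 1
  row 13 [1101]: F1=0 F2=0 -> F1&~F2 -> 0
  row 14 [1110]: F1=0 F2=0 -> F1&~F2 -> 0
  row 15 [1111]: F1=0 F2=0 -> F1&~F2 -> 0
Full result column, 4 rows per line (u,v fixed per line; w,z runs 00..11 left to right):
  rows 0-3 [u,v=00]: 0101  = hex 5
  rows 4-7 [u,v=01]: 0011  = hex 3
  rows 8-11 [u,v=10]: 0000  = hex 0
  rows 12-15 [u,v=11]: 1000  = hex 8
Counterexample vector (row 0 .. row 15) = 0101001100001000
Output column grouped in 4s = 0101 0011 0000 1000 = 0x5308
Convert to decimal digit by digit (value = value*16 + digit):
  5 -> 5
  5*16 + 3 = 83
  83*16 + 0 = 1328
  1328*16 + 8 = 21256
Decimal = 21256

21256


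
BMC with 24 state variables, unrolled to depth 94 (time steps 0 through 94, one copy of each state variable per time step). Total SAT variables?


BMC unrolls to depth k, creating one copy of each state var for steps 0..k.
Step count = 94 + 1 = 95 (steps 0 through 94)
Vars per step = 24
Total = 24 * 95 = 2280

2280


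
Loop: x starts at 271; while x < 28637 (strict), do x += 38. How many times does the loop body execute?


Step 1: x goes from 271 toward 28637 by 38; the body runs while x<28637, so iterations = ceil((bound-start)/step)
Step 2: Distance=28366
Step 3: ceil(28366/38)=747

747


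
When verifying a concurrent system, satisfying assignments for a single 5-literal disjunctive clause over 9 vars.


Step 1: Total=2^9=512
Step 2: Unsat when all 5 false: 2^4=16
Step 3: Sat=512-16=496

496


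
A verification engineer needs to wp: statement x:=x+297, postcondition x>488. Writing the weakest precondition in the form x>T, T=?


Formula: wp(x:=E, P) = P[E/x] (substitute E for x in postcondition)
Step 1: Postcondition: x>488
Step 2: Substitute x+297 for x: x+297>488
Step 3: Solve for x: x > 488-297 = 191

191


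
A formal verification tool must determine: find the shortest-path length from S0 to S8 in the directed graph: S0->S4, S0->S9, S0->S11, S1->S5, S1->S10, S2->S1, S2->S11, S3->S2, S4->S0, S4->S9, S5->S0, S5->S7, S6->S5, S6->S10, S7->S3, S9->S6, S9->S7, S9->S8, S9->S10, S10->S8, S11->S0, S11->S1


BFS layer-by-layer from S0:
  dist 0: {S0}
  dist 1: {S4, S9, S11}
  dist 2: {S1, S6, S7, S8, S10}
  -> S8 reached at distance 2
Shortest path length = 2

2


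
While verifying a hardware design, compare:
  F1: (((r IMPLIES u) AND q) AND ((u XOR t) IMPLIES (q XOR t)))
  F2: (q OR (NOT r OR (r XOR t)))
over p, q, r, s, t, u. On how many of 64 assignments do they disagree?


F1 = (((r IMPLIES u) AND q) AND ((u XOR t) IMPLIES (q XOR t)))
F2 = (q OR (NOT r OR (r XOR t)))
Evaluate both on each of 64 rows (bits = p,q,r,s,t,u):
  row 0 [000000]: F1=0 F2=1 (differ) -> 1
  row 1 [000001]: F1=0 F2=1 (differ) -> 1
  row 2 [000010]: F1=0 F2=1 (differ) -> 1
  row 3 [000011]: F1=0 F2=1 (differ) -> 1
  row 4 [000100]: F1=0 F2=1 (differ) -> 1
  (every remaining row is evaluated the same way; all 64 results are listed next)
Full result column, 8 rows per line (p,q,r fixed per line; s,t,u runs 000..111 left to right):
  rows 0-7 [p,q,r=000]: 11111111  (ones: 8)
  rows 8-15 [p,q,r=001]: 11001100  (ones: 4)
  rows 16-23 [p,q,r=010]: 00100010  (ones: 2)
  rows 24-31 [p,q,r=011]: 10101010  (ones: 4)
  rows 32-39 [p,q,r=100]: 11111111  (ones: 8)
  rows 40-47 [p,q,r=101]: 11001100  (ones: 4)
  rows 48-55 [p,q,r=110]: 00100010  (ones: 2)
  rows 56-63 [p,q,r=111]: 10101010  (ones: 4)
Disagreements = 8+4+2+4+8+4+2+4 = 36

36


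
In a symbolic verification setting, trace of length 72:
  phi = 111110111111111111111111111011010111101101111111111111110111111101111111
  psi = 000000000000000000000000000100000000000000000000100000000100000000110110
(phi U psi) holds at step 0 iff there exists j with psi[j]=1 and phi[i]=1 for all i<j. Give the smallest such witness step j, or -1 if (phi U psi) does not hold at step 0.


(phi U psi) at 0: need smallest j with psi[j]=1 and phi[i]=1 for all i in [0,j).
Scan from step 0:
  step 0: phi=1, psi=0 -> continue
  step 1: phi=1, psi=0 -> continue
  step 2: phi=1, psi=0 -> continue
  step 3: phi=1, psi=0 -> continue
  step 5: phi=0 -> phi-prefix broken from here
  step 27: psi=1 but phi already failed -> not a witness
  step 48: psi=1 but phi already failed -> not a witness
  step 57: psi=1 but phi already failed -> not a witness
  step 66: psi=1 but phi already failed -> not a witness
  step 67: psi=1 but phi already failed -> not a witness
  step 69: psi=1 but phi already failed -> not a witness
  step 70: psi=1 but phi already failed -> not a witness
  end of trace: no witness -> -1
Witness step = -1

-1


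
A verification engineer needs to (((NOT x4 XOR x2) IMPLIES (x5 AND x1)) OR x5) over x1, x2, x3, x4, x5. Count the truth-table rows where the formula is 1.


Formula: (((NOT x4 XOR x2) IMPLIES (x5 AND x1)) OR x5) over 5 vars (32 rows)
Evaluate each row (x1, x2, x3, x4, x5 as bits, MSB first):
  row 0 [00000]: (((NOT 0 XOR 0) IMPLIES (0 AND 0)) OR 0) -> 0
  row 1 [00001]: (((NOT 0 XOR 0) IMPLIES (1 AND 0)) OR 1) -> 1
  row 2 [00010]: (((NOT 1 XOR 0) IMPLIES (0 AND 0)) OR 0) -> 1
  row 3 [00011]: (((NOT 1 XOR 0) IMPLIES (1 AND 0)) OR 1) -> 1
  row 4 [00100]: (((NOT 0 XOR 0) IMPLIES (0 AND 0)) OR 0) -> 0
  row 5 [00101]: (((NOT 0 XOR 0) IMPLIES (1 AND 0)) OR 1) -> 1
  row 6 [00110]: (((NOT 1 XOR 0) IMPLIES (0 AND 0)) OR 0) -> 1
  row 7 [00111]: (((NOT 1 XOR 0) IMPLIES (1 AND 0)) OR 1) -> 1
  row 8 [01000]: (((NOT 0 XOR 1) IMPLIES (0 AND 0)) OR 0) -> 1
  row 9 [01001]: (((NOT 0 XOR 1) IMPLIES (1 AND 0)) OR 1) -> 1
  row 10 [01010]: (((NOT 1 XOR 1) IMPLIES (0 AND 0)) OR 0) -> 0
  row 11 [01011]: (((NOT 1 XOR 1) IMPLIES (1 AND 0)) OR 1) -> 1
  row 12 [01100]: (((NOT 0 XOR 1) IMPLIES (0 AND 0)) OR 0) -> 1
  row 13 [01101]: (((NOT 0 XOR 1) IMPLIES (1 AND 0)) OR 1) -> 1
  row 14 [01110]: (((NOT 1 XOR 1) IMPLIES (0 AND 0)) OR 0) -> 0
  row 15 [01111]: (((NOT 1 XOR 1) IMPLIES (1 AND 0)) OR 1) -> 1
  row 16 [10000]: (((NOT 0 XOR 0) IMPLIES (0 AND 1)) OR 0) -> 0
  row 17 [10001]: (((NOT 0 XOR 0) IMPLIES (1 AND 1)) OR 1) -> 1
  row 18 [10010]: (((NOT 1 XOR 0) IMPLIES (0 AND 1)) OR 0) -> 1
  row 19 [10011]: (((NOT 1 XOR 0) IMPLIES (1 AND 1)) OR 1) -> 1
  row 20 [10100]: (((NOT 0 XOR 0) IMPLIES (0 AND 1)) OR 0) -> 0
  row 21 [10101]: (((NOT 0 XOR 0) IMPLIES (1 AND 1)) OR 1) -> 1
  row 22 [10110]: (((NOT 1 XOR 0) IMPLIES (0 AND 1)) OR 0) -> 1
  row 23 [10111]: (((NOT 1 XOR 0) IMPLIES (1 AND 1)) OR 1) -> 1
  row 24 [11000]: (((NOT 0 XOR 1) IMPLIES (0 AND 1)) OR 0) -> 1
  row 25 [11001]: (((NOT 0 XOR 1) IMPLIES (1 AND 1)) OR 1) -> 1
  row 26 [11010]: (((NOT 1 XOR 1) IMPLIES (0 AND 1)) OR 0) -> 0
  row 27 [11011]: (((NOT 1 XOR 1) IMPLIES (1 AND 1)) OR 1) -> 1
  row 28 [11100]: (((NOT 0 XOR 1) IMPLIES (0 AND 1)) OR 0) -> 1
  row 29 [11101]: (((NOT 0 XOR 1) IMPLIES (1 AND 1)) OR 1) -> 1
  row 30 [11110]: (((NOT 1 XOR 1) IMPLIES (0 AND 1)) OR 0) -> 0
  row 31 [11111]: (((NOT 1 XOR 1) IMPLIES (1 AND 1)) OR 1) -> 1
Full result column, 8 rows per line (x1,x2 fixed per line; x3,x4,x5 runs 000..111 left to right):
  rows 0-7 [x1,x2=00]: 01110111  (ones: 6)
  rows 8-15 [x1,x2=01]: 11011101  (ones: 6)
  rows 16-23 [x1,x2=10]: 01110111  (ones: 6)
  rows 24-31 [x1,x2=11]: 11011101  (ones: 6)
Count of 1-rows = 6+6+6+6 = 24

24


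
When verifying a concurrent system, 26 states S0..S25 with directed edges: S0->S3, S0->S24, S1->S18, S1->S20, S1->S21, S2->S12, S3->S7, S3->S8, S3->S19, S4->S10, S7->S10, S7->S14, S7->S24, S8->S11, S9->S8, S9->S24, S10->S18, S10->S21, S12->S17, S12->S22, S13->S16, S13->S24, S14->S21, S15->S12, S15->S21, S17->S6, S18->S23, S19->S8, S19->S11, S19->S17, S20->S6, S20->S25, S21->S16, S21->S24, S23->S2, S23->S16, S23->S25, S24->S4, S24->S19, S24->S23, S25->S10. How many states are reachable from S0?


BFS from S0:
  layer 0: {S0}
  layer 1: {S3, S24}
  layer 2: {S4, S7, S8, S19, S23}
  layer 3: {S2, S10, S11, S14, S16, S17, S25}
  layer 4: {S6, S12, S18, S21}
  layer 5: {S22}
Reachable set: {S0, S2, S3, S4, S6, S7, S8, S10, S11, S12, S14, S16, S17, S18, S19, S21, S22, S23, S24, S25}
Count = 20

20


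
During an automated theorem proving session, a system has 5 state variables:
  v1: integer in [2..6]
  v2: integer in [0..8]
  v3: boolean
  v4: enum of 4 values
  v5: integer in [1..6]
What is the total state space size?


State space = product of domain sizes of all variables.
Domain sizes:
  v1 (integer in [2..6]): 5
  v2 (integer in [0..8]): 9
  v3 (boolean): 2
  v4 (enum of 4 values): 4
  v5 (integer in [1..6]): 6
Product = 5 * 9 * 2 * 4 * 6 = 2160

2160


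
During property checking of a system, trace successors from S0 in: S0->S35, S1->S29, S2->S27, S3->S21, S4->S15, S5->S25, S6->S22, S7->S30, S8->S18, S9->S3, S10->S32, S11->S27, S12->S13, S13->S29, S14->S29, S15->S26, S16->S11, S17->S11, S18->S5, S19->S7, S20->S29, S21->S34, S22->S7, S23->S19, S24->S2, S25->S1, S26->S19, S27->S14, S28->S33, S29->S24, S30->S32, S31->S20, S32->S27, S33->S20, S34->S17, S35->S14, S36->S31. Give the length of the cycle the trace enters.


Trace from S0 until a state repeats:
  S0 -> S35 -> S14 -> S29 -> S24 -> S2 -> S27 -> S14
S14 first seen at step 2, revisited at step 7.
Cycle length = 7 - 2 = 5

5


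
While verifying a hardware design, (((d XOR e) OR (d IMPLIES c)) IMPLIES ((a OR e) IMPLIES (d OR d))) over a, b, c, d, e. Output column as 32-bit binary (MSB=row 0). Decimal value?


Formula: (((d XOR e) OR (d IMPLIES c)) IMPLIES ((a OR e) IMPLIES (d OR d))) over a, b, c, d, e (32 rows)
Evaluate each row (bits = a,b,c,d,e, MSB first):
  row 0 [00000]: (((0 XOR 0) OR (0 IMPLIES 0)) IMPLIES ((0 OR 0) IMPLIES (0 OR 0))) -> 1
  row 1 [00001]: (((0 XOR 1) OR (0 IMPLIES 0)) IMPLIES ((0 OR 1) IMPLIES (0 OR 0))) -> 0
  row 2 [00010]: (((1 XOR 0) OR (1 IMPLIES 0)) IMPLIES ((0 OR 0) IMPLIES (1 OR 1))) -> 1
  row 3 [00011]: (((1 XOR 1) OR (1 IMPLIES 0)) IMPLIES ((0 OR 1) IMPLIES (1 OR 1))) -> 1
  row 4 [00100]: (((0 XOR 0) OR (0 IMPLIES 1)) IMPLIES ((0 OR 0) IMPLIES (0 OR 0))) -> 1
  row 5 [00101]: (((0 XOR 1) OR (0 IMPLIES 1)) IMPLIES ((0 OR 1) IMPLIES (0 OR 0))) -> 0
  row 6 [00110]: (((1 XOR 0) OR (1 IMPLIES 1)) IMPLIES ((0 OR 0) IMPLIES (1 OR 1))) -> 1
  row 7 [00111]: (((1 XOR 1) OR (1 IMPLIES 1)) IMPLIES ((0 OR 1) IMPLIES (1 OR 1))) -> 1
  row 8 [01000]: (((0 XOR 0) OR (0 IMPLIES 0)) IMPLIES ((0 OR 0) IMPLIES (0 OR 0))) -> 1
  row 9 [01001]: (((0 XOR 1) OR (0 IMPLIES 0)) IMPLIES ((0 OR 1) IMPLIES (0 OR 0))) -> 0
  row 10 [01010]: (((1 XOR 0) OR (1 IMPLIES 0)) IMPLIES ((0 OR 0) IMPLIES (1 OR 1))) -> 1
  row 11 [01011]: (((1 XOR 1) OR (1 IMPLIES 0)) IMPLIES ((0 OR 1) IMPLIES (1 OR 1))) -> 1
  row 12 [01100]: (((0 XOR 0) OR (0 IMPLIES 1)) IMPLIES ((0 OR 0) IMPLIES (0 OR 0))) -> 1
  row 13 [01101]: (((0 XOR 1) OR (0 IMPLIES 1)) IMPLIES ((0 OR 1) IMPLIES (0 OR 0))) -> 0
  row 14 [01110]: (((1 XOR 0) OR (1 IMPLIES 1)) IMPLIES ((0 OR 0) IMPLIES (1 OR 1))) -> 1
  row 15 [01111]: (((1 XOR 1) OR (1 IMPLIES 1)) IMPLIES ((0 OR 1) IMPLIES (1 OR 1))) -> 1
  row 16 [10000]: (((0 XOR 0) OR (0 IMPLIES 0)) IMPLIES ((1 OR 0) IMPLIES (0 OR 0))) -> 0
  row 17 [10001]: (((0 XOR 1) OR (0 IMPLIES 0)) IMPLIES ((1 OR 1) IMPLIES (0 OR 0))) -> 0
  row 18 [10010]: (((1 XOR 0) OR (1 IMPLIES 0)) IMPLIES ((1 OR 0) IMPLIES (1 OR 1))) -> 1
  row 19 [10011]: (((1 XOR 1) OR (1 IMPLIES 0)) IMPLIES ((1 OR 1) IMPLIES (1 OR 1))) -> 1
  row 20 [10100]: (((0 XOR 0) OR (0 IMPLIES 1)) IMPLIES ((1 OR 0) IMPLIES (0 OR 0))) -> 0
  row 21 [10101]: (((0 XOR 1) OR (0 IMPLIES 1)) IMPLIES ((1 OR 1) IMPLIES (0 OR 0))) -> 0
  row 22 [10110]: (((1 XOR 0) OR (1 IMPLIES 1)) IMPLIES ((1 OR 0) IMPLIES (1 OR 1))) -> 1
  row 23 [10111]: (((1 XOR 1) OR (1 IMPLIES 1)) IMPLIES ((1 OR 1) IMPLIES (1 OR 1))) -> 1
  row 24 [11000]: (((0 XOR 0) OR (0 IMPLIES 0)) IMPLIES ((1 OR 0) IMPLIES (0 OR 0))) -> 0
  row 25 [11001]: (((0 XOR 1) OR (0 IMPLIES 0)) IMPLIES ((1 OR 1) IMPLIES (0 OR 0))) -> 0
  row 26 [11010]: (((1 XOR 0) OR (1 IMPLIES 0)) IMPLIES ((1 OR 0) IMPLIES (1 OR 1))) -> 1
  row 27 [11011]: (((1 XOR 1) OR (1 IMPLIES 0)) IMPLIES ((1 OR 1) IMPLIES (1 OR 1))) -> 1
  row 28 [11100]: (((0 XOR 0) OR (0 IMPLIES 1)) IMPLIES ((1 OR 0) IMPLIES (0 OR 0))) -> 0
  row 29 [11101]: (((0 XOR 1) OR (0 IMPLIES 1)) IMPLIES ((1 OR 1) IMPLIES (0 OR 0))) -> 0
  row 30 [11110]: (((1 XOR 0) OR (1 IMPLIES 1)) IMPLIES ((1 OR 0) IMPLIES (1 OR 1))) -> 1
  row 31 [11111]: (((1 XOR 1) OR (1 IMPLIES 1)) IMPLIES ((1 OR 1) IMPLIES (1 OR 1))) -> 1
Full result column, 4 rows per line (a,b,c fixed per line; d,e runs 00..11 left to right):
  rows 0-3 [a,b,c=000]: 1011  = hex B
  rows 4-7 [a,b,c=001]: 1011  = hex B
  rows 8-11 [a,b,c=010]: 1011  = hex B
  rows 12-15 [a,b,c=011]: 1011  = hex B
  rows 16-19 [a,b,c=100]: 0011  = hex 3
  rows 20-23 [a,b,c=101]: 0011  = hex 3
  rows 24-27 [a,b,c=110]: 0011  = hex 3
  rows 28-31 [a,b,c=111]: 0011  = hex 3
Output column (row 0 .. row 31) = 10111011101110110011001100110011
Output column grouped in 4s = 1011 1011 1011 1011 0011 0011 0011 0011 = 0xBBBB3333
Convert to decimal digit by digit (value = value*16 + digit):
  B -> 11
  11*16 + 11 (B) = 187
  187*16 + 11 (B) = 3003
  3003*16 + 11 (B) = 48059
  48059*16 + 3 = 768947
  768947*16 + 3 = 12303155
  12303155*16 + 3 = 196850483
  196850483*16 + 3 = 3149607731
Decimal = 3149607731

3149607731


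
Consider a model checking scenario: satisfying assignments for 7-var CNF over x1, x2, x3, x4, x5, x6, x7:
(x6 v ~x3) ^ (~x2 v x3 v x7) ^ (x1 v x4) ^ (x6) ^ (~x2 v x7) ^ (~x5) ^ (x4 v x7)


CNF with 7 clauses over 7 vars (128 assignments).
An assignment satisfies CNF iff every clause has >=1 true literal.
Check each row (bits = x1,x2,x3,x4,x5,x6,x7; clause T/F shown):
  row 0 [0000000]: clauses=TTFFTTF -> 0
  row 1 [0000001]: clauses=TTFFTTT -> 0
  row 2 [0000010]: clauses=TTFTTTF -> 0
  row 3 [0000011]: clauses=TTFTTTT -> 0
  row 4 [0000100]: clauses=TTFFTFF -> 0
  (every remaining row is evaluated the same way; all 128 results are listed next)
Full result column, 8 rows per line (x1,x2,x3,x4 fixed per line; x5,x6,x7 runs 000..111 left to right):
  rows 0-7 [x1,x2,x3,x4=0000]: 00000000  (ones: 0)
  rows 8-15 [x1,x2,x3,x4=0001]: 00110000  (ones: 2)
  rows 16-23 [x1,x2,x3,x4=0010]: 00000000  (ones: 0)
  rows 24-31 [x1,x2,x3,x4=0011]: 00110000  (ones: 2)
  rows 32-39 [x1,x2,x3,x4=0100]: 00000000  (ones: 0)
  rows 40-47 [x1,x2,x3,x4=0101]: 00010000  (ones: 1)
  rows 48-55 [x1,x2,x3,x4=0110]: 00000000  (ones: 0)
  rows 56-63 [x1,x2,x3,x4=0111]: 00010000  (ones: 1)
  rows 64-71 [x1,x2,x3,x4=1000]: 00010000  (ones: 1)
  rows 72-79 [x1,x2,x3,x4=1001]: 00110000  (ones: 2)
  rows 80-87 [x1,x2,x3,x4=1010]: 00010000  (ones: 1)
  rows 88-95 [x1,x2,x3,x4=1011]: 00110000  (ones: 2)
  rows 96-103 [x1,x2,x3,x4=1100]: 00010000  (ones: 1)
  rows 104-111 [x1,x2,x3,x4=1101]: 00010000  (ones: 1)
  rows 112-119 [x1,x2,x3,x4=1110]: 00010000  (ones: 1)
  rows 120-127 [x1,x2,x3,x4=1111]: 00010000  (ones: 1)
Satisfying assignments = 0+2+0+2+0+1+0+1+1+2+1+2+1+1+1+1 = 16

16


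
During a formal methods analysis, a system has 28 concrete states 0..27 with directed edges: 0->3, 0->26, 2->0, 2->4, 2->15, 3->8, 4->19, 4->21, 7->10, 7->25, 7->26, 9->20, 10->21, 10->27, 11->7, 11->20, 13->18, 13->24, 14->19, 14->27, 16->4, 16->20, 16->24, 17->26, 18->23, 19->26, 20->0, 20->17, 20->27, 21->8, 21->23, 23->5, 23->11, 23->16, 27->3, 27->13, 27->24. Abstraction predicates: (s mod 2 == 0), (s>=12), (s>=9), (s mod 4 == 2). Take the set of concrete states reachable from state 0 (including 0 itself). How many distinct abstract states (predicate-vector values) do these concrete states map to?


BFS from 0:
Concrete reachable: {0, 3, 8, 26}
Abstract via predicates (s mod 2 == 0), (s>=12), (s>=9), (s mod 4 == 2):
  (0,0,0,0) <- {3}
  (1,0,0,0) <- {0, 8}
  (1,1,1,1) <- {26}
Distinct abstract states = 3

3


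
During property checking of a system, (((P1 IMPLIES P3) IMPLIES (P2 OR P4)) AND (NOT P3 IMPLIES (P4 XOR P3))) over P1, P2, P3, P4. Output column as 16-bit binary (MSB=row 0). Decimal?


Formula: (((P1 IMPLIES P3) IMPLIES (P2 OR P4)) AND (NOT P3 IMPLIES (P4 XOR P3))) over P1, P2, P3, P4 (16 rows)
Evaluate each row (bits = P1,P2,P3,P4, MSB first):
  row 0 [0000]: (((0 IMPLIES 0) IMPLIES (0 OR 0)) AND (NOT 0 IMPLIES (0 XOR 0))) -> 0
  row 1 [0001]: (((0 IMPLIES 0) IMPLIES (0 OR 1)) AND (NOT 0 IMPLIES (1 XOR 0))) -> 1
  row 2 [0010]: (((0 IMPLIES 1) IMPLIES (0 OR 0)) AND (NOT 1 IMPLIES (0 XOR 1))) -> 0
  row 3 [0011]: (((0 IMPLIES 1) IMPLIES (0 OR 1)) AND (NOT 1 IMPLIES (1 XOR 1))) -> 1
  row 4 [0100]: (((0 IMPLIES 0) IMPLIES (1 OR 0)) AND (NOT 0 IMPLIES (0 XOR 0))) -> 0
  row 5 [0101]: (((0 IMPLIES 0) IMPLIES (1 OR 1)) AND (NOT 0 IMPLIES (1 XOR 0))) -> 1
  row 6 [0110]: (((0 IMPLIES 1) IMPLIES (1 OR 0)) AND (NOT 1 IMPLIES (0 XOR 1))) -> 1
  row 7 [0111]: (((0 IMPLIES 1) IMPLIES (1 OR 1)) AND (NOT 1 IMPLIES (1 XOR 1))) -> 1
  row 8 [1000]: (((1 IMPLIES 0) IMPLIES (0 OR 0)) AND (NOT 0 IMPLIES (0 XOR 0))) -> 0
  row 9 [1001]: (((1 IMPLIES 0) IMPLIES (0 OR 1)) AND (NOT 0 IMPLIES (1 XOR 0))) -> 1
  row 10 [1010]: (((1 IMPLIES 1) IMPLIES (0 OR 0)) AND (NOT 1 IMPLIES (0 XOR 1))) -> 0
  row 11 [1011]: (((1 IMPLIES 1) IMPLIES (0 OR 1)) AND (NOT 1 IMPLIES (1 XOR 1))) -> 1
  row 12 [1100]: (((1 IMPLIES 0) IMPLIES (1 OR 0)) AND (NOT 0 IMPLIES (0 XOR 0))) -> 0
  row 13 [1101]: (((1 IMPLIES 0) IMPLIES (1 OR 1)) AND (NOT 0 IMPLIES (1 XOR 0))) -> 1
  row 14 [1110]: (((1 IMPLIES 1) IMPLIES (1 OR 0)) AND (NOT 1 IMPLIES (0 XOR 1))) -> 1
  row 15 [1111]: (((1 IMPLIES 1) IMPLIES (1 OR 1)) AND (NOT 1 IMPLIES (1 XOR 1))) -> 1
Full result column, 4 rows per line (P1,P2 fixed per line; P3,P4 runs 00..11 left to right):
  rows 0-3 [P1,P2=00]: 0101  = hex 5
  rows 4-7 [P1,P2=01]: 0111  = hex 7
  rows 8-11 [P1,P2=10]: 0101  = hex 5
  rows 12-15 [P1,P2=11]: 0111  = hex 7
Output column (row 0 .. row 15) = 0101011101010111
Output column grouped in 4s = 0101 0111 0101 0111 = 0x5757
Convert to decimal digit by digit (value = value*16 + digit):
  5 -> 5
  5*16 + 7 = 87
  87*16 + 5 = 1397
  1397*16 + 7 = 22359
Decimal = 22359

22359


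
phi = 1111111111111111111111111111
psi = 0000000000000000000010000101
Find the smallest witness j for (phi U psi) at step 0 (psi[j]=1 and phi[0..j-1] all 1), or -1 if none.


(phi U psi) at 0: need smallest j with psi[j]=1 and phi[i]=1 for all i in [0,j).
Scan from step 0:
  step 0: phi=1, psi=0 -> continue
  step 1: phi=1, psi=0 -> continue
  step 2: phi=1, psi=0 -> continue
  step 3: phi=1, psi=0 -> continue
  step 20: psi=1 and phi held for [0,20) -> witness found
Witness step = 20

20


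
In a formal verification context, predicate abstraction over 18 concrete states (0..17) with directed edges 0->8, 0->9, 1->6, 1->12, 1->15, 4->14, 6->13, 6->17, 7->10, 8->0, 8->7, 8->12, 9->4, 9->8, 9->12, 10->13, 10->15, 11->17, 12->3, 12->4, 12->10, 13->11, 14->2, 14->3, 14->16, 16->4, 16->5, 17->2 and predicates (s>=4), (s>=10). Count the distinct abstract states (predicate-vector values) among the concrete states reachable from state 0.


BFS from 0:
Concrete reachable: {0, 2, 3, 4, 5, 7, 8, 9, 10, 11, 12, 13, 14, 15, 16, 17}
Abstract via predicates (s>=4), (s>=10):
  (0,0) <- {0, 2, 3}
  (1,0) <- {4, 5, 7, 8, 9}
  (1,1) <- {10, 11, 12, 13, 14, 15, 16, 17}
Distinct abstract states = 3

3


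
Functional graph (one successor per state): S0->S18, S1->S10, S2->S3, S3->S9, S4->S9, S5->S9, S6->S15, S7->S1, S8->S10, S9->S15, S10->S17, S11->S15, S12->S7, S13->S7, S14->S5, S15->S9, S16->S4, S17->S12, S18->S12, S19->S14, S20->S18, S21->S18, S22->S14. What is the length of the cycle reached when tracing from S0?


Trace from S0 until a state repeats:
  S0 -> S18 -> S12 -> S7 -> S1 -> S10 -> S17 -> S12
S12 first seen at step 2, revisited at step 7.
Cycle length = 7 - 2 = 5

5


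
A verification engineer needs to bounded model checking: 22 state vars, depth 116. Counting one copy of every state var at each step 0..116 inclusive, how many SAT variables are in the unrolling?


BMC unrolls to depth k, creating one copy of each state var for steps 0..k.
Step count = 116 + 1 = 117 (steps 0 through 116)
Vars per step = 22
Total = 22 * 117 = 2574

2574


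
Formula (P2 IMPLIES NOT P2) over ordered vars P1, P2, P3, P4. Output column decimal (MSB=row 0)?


Formula: (P2 IMPLIES NOT P2) over P1, P2, P3, P4 (16 rows)
Evaluate each row (bits = P1,P2,P3,P4, MSB first):
  row 0 [0000]: (0 IMPLIES NOT 0) -> 1
  row 1 [0001]: (0 IMPLIES NOT 0) -> 1
  row 2 [0010]: (0 IMPLIES NOT 0) -> 1
  row 3 [0011]: (0 IMPLIES NOT 0) -> 1
  row 4 [0100]: (1 IMPLIES NOT 1) -> 0
  row 5 [0101]: (1 IMPLIES NOT 1) -> 0
  row 6 [0110]: (1 IMPLIES NOT 1) -> 0
  row 7 [0111]: (1 IMPLIES NOT 1) -> 0
  row 8 [1000]: (0 IMPLIES NOT 0) -> 1
  row 9 [1001]: (0 IMPLIES NOT 0) -> 1
  row 10 [1010]: (0 IMPLIES NOT 0) -> 1
  row 11 [1011]: (0 IMPLIES NOT 0) -> 1
  row 12 [1100]: (1 IMPLIES NOT 1) -> 0
  row 13 [1101]: (1 IMPLIES NOT 1) -> 0
  row 14 [1110]: (1 IMPLIES NOT 1) -> 0
  row 15 [1111]: (1 IMPLIES NOT 1) -> 0
Full result column, 4 rows per line (P1,P2 fixed per line; P3,P4 runs 00..11 left to right):
  rows 0-3 [P1,P2=00]: 1111  = hex F
  rows 4-7 [P1,P2=01]: 0000  = hex 0
  rows 8-11 [P1,P2=10]: 1111  = hex F
  rows 12-15 [P1,P2=11]: 0000  = hex 0
Output column (row 0 .. row 15) = 1111000011110000
Output column grouped in 4s = 1111 0000 1111 0000 = 0xF0F0
Convert to decimal digit by digit (value = value*16 + digit):
  F -> 15
  15*16 + 0 = 240
  240*16 + 15 (F) = 3855
  3855*16 + 0 = 61680
Decimal = 61680

61680


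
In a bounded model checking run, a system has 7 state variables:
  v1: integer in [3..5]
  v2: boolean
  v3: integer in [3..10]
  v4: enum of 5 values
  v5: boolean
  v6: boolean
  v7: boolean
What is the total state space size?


State space = product of domain sizes of all variables.
Domain sizes:
  v1 (integer in [3..5]): 3
  v2 (boolean): 2
  v3 (integer in [3..10]): 8
  v4 (enum of 5 values): 5
  v5 (boolean): 2
  v6 (boolean): 2
  v7 (boolean): 2
Product = 3 * 2 * 8 * 5 * 2 * 2 * 2 = 1920

1920


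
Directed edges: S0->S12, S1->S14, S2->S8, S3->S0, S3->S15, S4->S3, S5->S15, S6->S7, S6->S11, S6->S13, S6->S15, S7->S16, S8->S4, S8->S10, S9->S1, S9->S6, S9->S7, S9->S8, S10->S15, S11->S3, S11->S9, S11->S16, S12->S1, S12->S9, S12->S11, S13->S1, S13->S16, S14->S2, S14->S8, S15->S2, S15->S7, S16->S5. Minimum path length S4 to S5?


BFS layer-by-layer from S4:
  dist 0: {S4}
  dist 1: {S3}
  dist 2: {S0, S15}
  dist 3: {S2, S7, S12}
  dist 4: {S1, S8, S9, S11, S16}
  dist 5: {S5, S6, S10, S14}
  -> S5 reached at distance 5
Shortest path length = 5

5


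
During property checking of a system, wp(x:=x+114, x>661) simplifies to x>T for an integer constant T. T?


Formula: wp(x:=E, P) = P[E/x] (substitute E for x in postcondition)
Step 1: Postcondition: x>661
Step 2: Substitute x+114 for x: x+114>661
Step 3: Solve for x: x > 661-114 = 547

547


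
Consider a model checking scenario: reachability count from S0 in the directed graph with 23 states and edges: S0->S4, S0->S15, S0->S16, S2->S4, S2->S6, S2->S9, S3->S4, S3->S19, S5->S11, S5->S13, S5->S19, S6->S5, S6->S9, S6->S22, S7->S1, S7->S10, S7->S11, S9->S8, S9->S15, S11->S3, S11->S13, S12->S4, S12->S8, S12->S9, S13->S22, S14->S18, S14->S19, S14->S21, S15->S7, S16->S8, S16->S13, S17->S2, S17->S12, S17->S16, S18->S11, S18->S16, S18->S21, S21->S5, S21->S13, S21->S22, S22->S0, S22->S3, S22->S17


BFS from S0:
  layer 0: {S0}
  layer 1: {S4, S15, S16}
  layer 2: {S7, S8, S13}
  layer 3: {S1, S10, S11, S22}
  layer 4: {S3, S17}
  layer 5: {S2, S12, S19}
  layer 6: {S6, S9}
  layer 7: {S5}
Reachable set: {S0, S1, S2, S3, S4, S5, S6, S7, S8, S9, S10, S11, S12, S13, S15, S16, S17, S19, S22}
Count = 19

19


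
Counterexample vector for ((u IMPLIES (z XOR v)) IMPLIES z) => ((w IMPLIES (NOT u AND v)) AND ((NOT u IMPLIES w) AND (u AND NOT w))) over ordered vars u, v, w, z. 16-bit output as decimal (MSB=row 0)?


F1 = ((u IMPLIES (z XOR v)) IMPLIES z)
F2 = ((w IMPLIES (NOT u AND v)) AND ((NOT u IMPLIES w) AND (u AND NOT w)))
Counterexample to F1=>F2 is where F1=1 and F2=0.
Evaluate each row (bits = u,v,w,z, MSB first):
  row 0 [0000]: F1=0 F2=0 -> F1&~F2 -> 0
  row 1 [0001]: F1=1 F2=0 -> F1&~F2 -> 1
  row 2 [0010]: F1=0 F2=0 -> F1&~F2 -> 0
  row 3 [0011]: F1=1 F2=0 -> F1&~F2 -> 1
  row 4 [0100]: F1=0 F2=0 -> F1&~F2 -> 0
  row 5 [0101]: F1=1 F2=0 -> F1&~F2 -> 1
  row 6 [0110]: F1=0 F2=0 -> F1&~F2 -> 0
  row 7 [0111]: F1=1 F2=0 -> F1&~F2 -> 1
  row 8 [1000]: F1=1 F2=1 -> F1&~F2 -> 0
  row 9 [1001]: F1=1 F2=1 -> F1&~F2 -> 0
  row 10 [1010]: F1=1 F2=0 -> F1&~F2 -> 1
  row 11 [1011]: F1=1 F2=0 -> F1&~F2 -> 1
  row 12 [1100]: F1=0 F2=1 -> F1&~F2 -> 0
  row 13 [1101]: F1=1 F2=1 -> F1&~F2 -> 0
  row 14 [1110]: F1=0 F2=0 -> F1&~F2 -> 0
  row 15 [1111]: F1=1 F2=0 -> F1&~F2 -> 1
Full result column, 4 rows per line (u,v fixed per line; w,z runs 00..11 left to right):
  rows 0-3 [u,v=00]: 0101  = hex 5
  rows 4-7 [u,v=01]: 0101  = hex 5
  rows 8-11 [u,v=10]: 0011  = hex 3
  rows 12-15 [u,v=11]: 0001  = hex 1
Counterexample vector (row 0 .. row 15) = 0101010100110001
Output column grouped in 4s = 0101 0101 0011 0001 = 0x5531
Convert to decimal digit by digit (value = value*16 + digit):
  5 -> 5
  5*16 + 5 = 85
  85*16 + 3 = 1363
  1363*16 + 1 = 21809
Decimal = 21809

21809


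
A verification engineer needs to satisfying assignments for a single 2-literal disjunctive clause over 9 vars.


Step 1: Total=2^9=512
Step 2: Unsat when all 2 false: 2^7=128
Step 3: Sat=512-128=384

384


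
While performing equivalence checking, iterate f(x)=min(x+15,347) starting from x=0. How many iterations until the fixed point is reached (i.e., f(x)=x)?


Step 1: x=0, cap=347, increment=15
Step 2: x grows by 15 each step until capped at 347; fixed point is x=347
Step 3: iterations = ceil(347/15) = 24

24


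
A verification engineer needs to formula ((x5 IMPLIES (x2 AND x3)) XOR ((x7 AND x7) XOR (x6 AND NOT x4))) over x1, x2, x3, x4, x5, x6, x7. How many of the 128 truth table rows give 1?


Formula: ((x5 IMPLIES (x2 AND x3)) XOR ((x7 AND x7) XOR (x6 AND NOT x4))) over 7 vars (128 rows)
Evaluate each row (x1, x2, x3, x4, x5, x6, x7 as bits, MSB first):
  row 0 [0000000]: ((0 IMPLIES (0 AND 0)) XOR ((0 AND 0) XOR (0 AND NOT 0))) -> 1
  row 1 [0000001]: ((0 IMPLIES (0 AND 0)) XOR ((1 AND 1) XOR (0 AND NOT 0))) -> 0
  row 2 [0000010]: ((0 IMPLIES (0 AND 0)) XOR ((0 AND 0) XOR (1 AND NOT 0))) -> 0
  row 3 [0000011]: ((0 IMPLIES (0 AND 0)) XOR ((1 AND 1) XOR (1 AND NOT 0))) -> 1
  row 4 [0000100]: ((1 IMPLIES (0 AND 0)) XOR ((0 AND 0) XOR (0 AND NOT 0))) -> 0
  (every remaining row is evaluated the same way; all 128 results are listed next)
Full result column, 8 rows per line (x1,x2,x3,x4 fixed per line; x5,x6,x7 runs 000..111 left to right):
  rows 0-7 [x1,x2,x3,x4=0000]: 10010110  (ones: 4)
  rows 8-15 [x1,x2,x3,x4=0001]: 10100101  (ones: 4)
  rows 16-23 [x1,x2,x3,x4=0010]: 10010110  (ones: 4)
  rows 24-31 [x1,x2,x3,x4=0011]: 10100101  (ones: 4)
  rows 32-39 [x1,x2,x3,x4=0100]: 10010110  (ones: 4)
  rows 40-47 [x1,x2,x3,x4=0101]: 10100101  (ones: 4)
  rows 48-55 [x1,x2,x3,x4=0110]: 10011001  (ones: 4)
  rows 56-63 [x1,x2,x3,x4=0111]: 10101010  (ones: 4)
  rows 64-71 [x1,x2,x3,x4=1000]: 10010110  (ones: 4)
  rows 72-79 [x1,x2,x3,x4=1001]: 10100101  (ones: 4)
  rows 80-87 [x1,x2,x3,x4=1010]: 10010110  (ones: 4)
  rows 88-95 [x1,x2,x3,x4=1011]: 10100101  (ones: 4)
  rows 96-103 [x1,x2,x3,x4=1100]: 10010110  (ones: 4)
  rows 104-111 [x1,x2,x3,x4=1101]: 10100101  (ones: 4)
  rows 112-119 [x1,x2,x3,x4=1110]: 10011001  (ones: 4)
  rows 120-127 [x1,x2,x3,x4=1111]: 10101010  (ones: 4)
Count of 1-rows = 4+4+4+4+4+4+4+4+4+4+4+4+4+4+4+4 = 64

64


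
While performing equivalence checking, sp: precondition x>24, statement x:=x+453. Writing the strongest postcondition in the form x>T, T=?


Formula: sp(P, x:=E) = exists old_x. (x = E[old_x/x]) AND P[old_x/x] (old_x is the value of x before the assignment; eliminate old_x by solving x = E[old_x/x] for old_x)
Step 1: Precondition P: x>24, i.e. old_x > 24
Step 2: Assignment gives x = old_x + 453, so old_x = x - 453
Step 3: Substitute into P: x - 453 > 24
Step 4: Simplify: x > 24+453 = 477

477


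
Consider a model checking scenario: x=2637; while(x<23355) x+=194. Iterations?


Step 1: x goes from 2637 toward 23355 by 194; the body runs while x<23355, so iterations = ceil((bound-start)/step)
Step 2: Distance=20718
Step 3: ceil(20718/194)=107

107


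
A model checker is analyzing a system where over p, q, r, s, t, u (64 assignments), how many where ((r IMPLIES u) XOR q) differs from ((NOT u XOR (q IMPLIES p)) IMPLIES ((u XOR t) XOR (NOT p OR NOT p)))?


F1 = ((r IMPLIES u) XOR q)
F2 = ((NOT u XOR (q IMPLIES p)) IMPLIES ((u XOR t) XOR (NOT p OR NOT p)))
Evaluate both on each of 64 rows (bits = p,q,r,s,t,u):
  row 0 [000000]: F1=1 F2=1 -> 0
  row 1 [000001]: F1=1 F2=0 (differ) -> 1
  row 2 [000010]: F1=1 F2=1 -> 0
  row 3 [000011]: F1=1 F2=1 -> 0
  row 4 [000100]: F1=1 F2=1 -> 0
  (every remaining row is evaluated the same way; all 64 results are listed next)
Full result column, 8 rows per line (p,q,r fixed per line; s,t,u runs 000..111 left to right):
  rows 0-7 [p,q,r=000]: 01000100  (ones: 2)
  rows 8-15 [p,q,r=001]: 11101110  (ones: 6)
  rows 16-23 [p,q,r=010]: 11011101  (ones: 6)
  rows 24-31 [p,q,r=011]: 01110111  (ones: 6)
  rows 32-39 [p,q,r=100]: 00010001  (ones: 2)
  rows 40-47 [p,q,r=101]: 10111011  (ones: 6)
  rows 48-55 [p,q,r=110]: 11101110  (ones: 6)
  rows 56-63 [p,q,r=111]: 01000100  (ones: 2)
Disagreements = 2+6+6+6+2+6+6+2 = 36

36
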